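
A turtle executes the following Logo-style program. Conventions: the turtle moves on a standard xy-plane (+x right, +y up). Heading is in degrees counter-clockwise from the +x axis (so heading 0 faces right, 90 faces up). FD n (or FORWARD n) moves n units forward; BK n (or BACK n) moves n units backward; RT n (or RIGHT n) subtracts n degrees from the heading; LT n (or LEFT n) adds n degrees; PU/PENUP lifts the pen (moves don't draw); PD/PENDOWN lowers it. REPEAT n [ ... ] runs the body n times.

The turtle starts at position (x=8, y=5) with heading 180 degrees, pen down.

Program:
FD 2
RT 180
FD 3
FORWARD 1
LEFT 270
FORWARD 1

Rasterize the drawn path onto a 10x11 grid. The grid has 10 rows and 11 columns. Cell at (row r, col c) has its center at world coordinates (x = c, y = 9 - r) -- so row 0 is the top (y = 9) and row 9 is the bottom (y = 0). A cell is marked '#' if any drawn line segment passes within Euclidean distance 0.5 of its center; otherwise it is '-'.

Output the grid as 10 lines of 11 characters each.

Segment 0: (8,5) -> (6,5)
Segment 1: (6,5) -> (9,5)
Segment 2: (9,5) -> (10,5)
Segment 3: (10,5) -> (10,4)

Answer: -----------
-----------
-----------
-----------
------#####
----------#
-----------
-----------
-----------
-----------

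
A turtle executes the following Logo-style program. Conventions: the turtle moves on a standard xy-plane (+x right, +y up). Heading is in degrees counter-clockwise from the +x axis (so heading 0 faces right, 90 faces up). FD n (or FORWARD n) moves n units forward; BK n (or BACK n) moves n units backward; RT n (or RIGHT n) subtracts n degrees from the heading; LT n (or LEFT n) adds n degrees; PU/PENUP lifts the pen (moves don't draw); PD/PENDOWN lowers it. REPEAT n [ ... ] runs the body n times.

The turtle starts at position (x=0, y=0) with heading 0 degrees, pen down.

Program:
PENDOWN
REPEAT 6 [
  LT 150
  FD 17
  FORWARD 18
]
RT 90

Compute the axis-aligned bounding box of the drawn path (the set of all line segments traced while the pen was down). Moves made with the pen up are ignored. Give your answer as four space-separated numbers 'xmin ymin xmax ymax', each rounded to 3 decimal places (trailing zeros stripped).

Executing turtle program step by step:
Start: pos=(0,0), heading=0, pen down
PD: pen down
REPEAT 6 [
  -- iteration 1/6 --
  LT 150: heading 0 -> 150
  FD 17: (0,0) -> (-14.722,8.5) [heading=150, draw]
  FD 18: (-14.722,8.5) -> (-30.311,17.5) [heading=150, draw]
  -- iteration 2/6 --
  LT 150: heading 150 -> 300
  FD 17: (-30.311,17.5) -> (-21.811,2.778) [heading=300, draw]
  FD 18: (-21.811,2.778) -> (-12.811,-12.811) [heading=300, draw]
  -- iteration 3/6 --
  LT 150: heading 300 -> 90
  FD 17: (-12.811,-12.811) -> (-12.811,4.189) [heading=90, draw]
  FD 18: (-12.811,4.189) -> (-12.811,22.189) [heading=90, draw]
  -- iteration 4/6 --
  LT 150: heading 90 -> 240
  FD 17: (-12.811,22.189) -> (-21.311,7.467) [heading=240, draw]
  FD 18: (-21.311,7.467) -> (-30.311,-8.122) [heading=240, draw]
  -- iteration 5/6 --
  LT 150: heading 240 -> 30
  FD 17: (-30.311,-8.122) -> (-15.588,0.378) [heading=30, draw]
  FD 18: (-15.588,0.378) -> (0,9.378) [heading=30, draw]
  -- iteration 6/6 --
  LT 150: heading 30 -> 180
  FD 17: (0,9.378) -> (-17,9.378) [heading=180, draw]
  FD 18: (-17,9.378) -> (-35,9.378) [heading=180, draw]
]
RT 90: heading 180 -> 90
Final: pos=(-35,9.378), heading=90, 12 segment(s) drawn

Segment endpoints: x in {-35, -30.311, -30.311, -21.811, -21.311, -17, -15.588, -14.722, -12.811, -12.811, -12.811, 0, 0}, y in {-12.811, -8.122, 0, 0.378, 2.778, 4.189, 7.467, 8.5, 9.378, 9.378, 9.378, 17.5, 22.189}
xmin=-35, ymin=-12.811, xmax=0, ymax=22.189

Answer: -35 -12.811 0 22.189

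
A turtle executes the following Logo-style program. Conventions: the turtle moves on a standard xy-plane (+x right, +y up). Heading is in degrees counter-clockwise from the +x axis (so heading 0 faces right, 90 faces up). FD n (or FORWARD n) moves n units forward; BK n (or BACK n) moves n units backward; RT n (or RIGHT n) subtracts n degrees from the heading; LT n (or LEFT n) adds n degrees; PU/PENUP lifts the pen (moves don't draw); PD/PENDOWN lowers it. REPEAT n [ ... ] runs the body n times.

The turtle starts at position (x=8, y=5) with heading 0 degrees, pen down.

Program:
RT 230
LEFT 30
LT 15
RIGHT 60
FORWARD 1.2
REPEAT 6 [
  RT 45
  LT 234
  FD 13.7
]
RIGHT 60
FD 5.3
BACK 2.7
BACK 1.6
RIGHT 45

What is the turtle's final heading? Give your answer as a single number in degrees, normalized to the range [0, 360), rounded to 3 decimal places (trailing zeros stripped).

Executing turtle program step by step:
Start: pos=(8,5), heading=0, pen down
RT 230: heading 0 -> 130
LT 30: heading 130 -> 160
LT 15: heading 160 -> 175
RT 60: heading 175 -> 115
FD 1.2: (8,5) -> (7.493,6.088) [heading=115, draw]
REPEAT 6 [
  -- iteration 1/6 --
  RT 45: heading 115 -> 70
  LT 234: heading 70 -> 304
  FD 13.7: (7.493,6.088) -> (15.154,-5.27) [heading=304, draw]
  -- iteration 2/6 --
  RT 45: heading 304 -> 259
  LT 234: heading 259 -> 133
  FD 13.7: (15.154,-5.27) -> (5.81,4.749) [heading=133, draw]
  -- iteration 3/6 --
  RT 45: heading 133 -> 88
  LT 234: heading 88 -> 322
  FD 13.7: (5.81,4.749) -> (16.606,-3.685) [heading=322, draw]
  -- iteration 4/6 --
  RT 45: heading 322 -> 277
  LT 234: heading 277 -> 151
  FD 13.7: (16.606,-3.685) -> (4.624,2.957) [heading=151, draw]
  -- iteration 5/6 --
  RT 45: heading 151 -> 106
  LT 234: heading 106 -> 340
  FD 13.7: (4.624,2.957) -> (17.498,-1.729) [heading=340, draw]
  -- iteration 6/6 --
  RT 45: heading 340 -> 295
  LT 234: heading 295 -> 169
  FD 13.7: (17.498,-1.729) -> (4.049,0.885) [heading=169, draw]
]
RT 60: heading 169 -> 109
FD 5.3: (4.049,0.885) -> (2.324,5.896) [heading=109, draw]
BK 2.7: (2.324,5.896) -> (3.203,3.343) [heading=109, draw]
BK 1.6: (3.203,3.343) -> (3.724,1.831) [heading=109, draw]
RT 45: heading 109 -> 64
Final: pos=(3.724,1.831), heading=64, 10 segment(s) drawn

Answer: 64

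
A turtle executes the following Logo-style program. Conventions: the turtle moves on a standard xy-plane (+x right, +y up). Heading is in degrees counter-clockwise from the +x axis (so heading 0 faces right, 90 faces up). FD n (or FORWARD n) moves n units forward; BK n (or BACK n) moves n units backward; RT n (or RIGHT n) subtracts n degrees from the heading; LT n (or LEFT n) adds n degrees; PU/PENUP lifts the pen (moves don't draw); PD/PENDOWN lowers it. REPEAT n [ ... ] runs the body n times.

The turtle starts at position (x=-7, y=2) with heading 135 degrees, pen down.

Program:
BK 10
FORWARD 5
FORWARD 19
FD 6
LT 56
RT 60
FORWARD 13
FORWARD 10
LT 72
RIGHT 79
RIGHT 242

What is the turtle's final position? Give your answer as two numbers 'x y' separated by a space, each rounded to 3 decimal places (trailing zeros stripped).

Answer: -36.231 33.5

Derivation:
Executing turtle program step by step:
Start: pos=(-7,2), heading=135, pen down
BK 10: (-7,2) -> (0.071,-5.071) [heading=135, draw]
FD 5: (0.071,-5.071) -> (-3.464,-1.536) [heading=135, draw]
FD 19: (-3.464,-1.536) -> (-16.899,11.899) [heading=135, draw]
FD 6: (-16.899,11.899) -> (-21.142,16.142) [heading=135, draw]
LT 56: heading 135 -> 191
RT 60: heading 191 -> 131
FD 13: (-21.142,16.142) -> (-29.671,25.953) [heading=131, draw]
FD 10: (-29.671,25.953) -> (-36.231,33.5) [heading=131, draw]
LT 72: heading 131 -> 203
RT 79: heading 203 -> 124
RT 242: heading 124 -> 242
Final: pos=(-36.231,33.5), heading=242, 6 segment(s) drawn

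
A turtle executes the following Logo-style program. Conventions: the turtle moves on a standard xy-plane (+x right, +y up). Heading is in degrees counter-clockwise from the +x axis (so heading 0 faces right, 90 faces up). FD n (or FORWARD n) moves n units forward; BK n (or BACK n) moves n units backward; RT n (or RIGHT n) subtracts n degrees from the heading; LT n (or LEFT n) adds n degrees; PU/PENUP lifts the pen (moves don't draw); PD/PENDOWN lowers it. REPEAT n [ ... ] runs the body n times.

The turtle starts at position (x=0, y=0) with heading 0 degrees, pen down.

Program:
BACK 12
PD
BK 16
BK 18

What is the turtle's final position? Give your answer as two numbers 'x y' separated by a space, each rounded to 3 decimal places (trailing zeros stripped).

Answer: -46 0

Derivation:
Executing turtle program step by step:
Start: pos=(0,0), heading=0, pen down
BK 12: (0,0) -> (-12,0) [heading=0, draw]
PD: pen down
BK 16: (-12,0) -> (-28,0) [heading=0, draw]
BK 18: (-28,0) -> (-46,0) [heading=0, draw]
Final: pos=(-46,0), heading=0, 3 segment(s) drawn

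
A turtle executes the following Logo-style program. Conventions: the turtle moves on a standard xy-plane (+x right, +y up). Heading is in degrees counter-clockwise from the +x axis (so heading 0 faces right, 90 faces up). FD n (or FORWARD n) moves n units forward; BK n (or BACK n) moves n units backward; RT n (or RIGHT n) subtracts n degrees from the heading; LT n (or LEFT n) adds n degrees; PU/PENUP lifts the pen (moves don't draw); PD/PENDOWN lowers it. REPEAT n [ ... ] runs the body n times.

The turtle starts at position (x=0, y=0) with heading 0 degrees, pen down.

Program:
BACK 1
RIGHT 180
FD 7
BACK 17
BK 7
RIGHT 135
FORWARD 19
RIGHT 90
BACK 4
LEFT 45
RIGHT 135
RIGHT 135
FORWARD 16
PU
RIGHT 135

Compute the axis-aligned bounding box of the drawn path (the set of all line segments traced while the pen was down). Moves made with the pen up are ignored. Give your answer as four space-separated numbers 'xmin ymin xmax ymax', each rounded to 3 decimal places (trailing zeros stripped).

Answer: -8 0 29.435 32.263

Derivation:
Executing turtle program step by step:
Start: pos=(0,0), heading=0, pen down
BK 1: (0,0) -> (-1,0) [heading=0, draw]
RT 180: heading 0 -> 180
FD 7: (-1,0) -> (-8,0) [heading=180, draw]
BK 17: (-8,0) -> (9,0) [heading=180, draw]
BK 7: (9,0) -> (16,0) [heading=180, draw]
RT 135: heading 180 -> 45
FD 19: (16,0) -> (29.435,13.435) [heading=45, draw]
RT 90: heading 45 -> 315
BK 4: (29.435,13.435) -> (26.607,16.263) [heading=315, draw]
LT 45: heading 315 -> 0
RT 135: heading 0 -> 225
RT 135: heading 225 -> 90
FD 16: (26.607,16.263) -> (26.607,32.263) [heading=90, draw]
PU: pen up
RT 135: heading 90 -> 315
Final: pos=(26.607,32.263), heading=315, 7 segment(s) drawn

Segment endpoints: x in {-8, -1, 0, 9, 16, 26.607, 26.607, 29.435}, y in {0, 0, 0, 0, 13.435, 16.263, 32.263}
xmin=-8, ymin=0, xmax=29.435, ymax=32.263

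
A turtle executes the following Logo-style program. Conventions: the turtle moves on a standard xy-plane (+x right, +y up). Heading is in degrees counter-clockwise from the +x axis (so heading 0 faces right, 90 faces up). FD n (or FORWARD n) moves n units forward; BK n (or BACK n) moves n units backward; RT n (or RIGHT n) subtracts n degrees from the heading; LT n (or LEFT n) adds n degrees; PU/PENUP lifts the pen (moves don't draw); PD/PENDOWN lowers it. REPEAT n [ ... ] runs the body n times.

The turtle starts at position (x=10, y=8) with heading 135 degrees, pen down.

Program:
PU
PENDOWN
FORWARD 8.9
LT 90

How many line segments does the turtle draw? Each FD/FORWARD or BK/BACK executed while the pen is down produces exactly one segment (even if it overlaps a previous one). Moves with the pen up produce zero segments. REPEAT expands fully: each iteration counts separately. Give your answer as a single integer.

Executing turtle program step by step:
Start: pos=(10,8), heading=135, pen down
PU: pen up
PD: pen down
FD 8.9: (10,8) -> (3.707,14.293) [heading=135, draw]
LT 90: heading 135 -> 225
Final: pos=(3.707,14.293), heading=225, 1 segment(s) drawn
Segments drawn: 1

Answer: 1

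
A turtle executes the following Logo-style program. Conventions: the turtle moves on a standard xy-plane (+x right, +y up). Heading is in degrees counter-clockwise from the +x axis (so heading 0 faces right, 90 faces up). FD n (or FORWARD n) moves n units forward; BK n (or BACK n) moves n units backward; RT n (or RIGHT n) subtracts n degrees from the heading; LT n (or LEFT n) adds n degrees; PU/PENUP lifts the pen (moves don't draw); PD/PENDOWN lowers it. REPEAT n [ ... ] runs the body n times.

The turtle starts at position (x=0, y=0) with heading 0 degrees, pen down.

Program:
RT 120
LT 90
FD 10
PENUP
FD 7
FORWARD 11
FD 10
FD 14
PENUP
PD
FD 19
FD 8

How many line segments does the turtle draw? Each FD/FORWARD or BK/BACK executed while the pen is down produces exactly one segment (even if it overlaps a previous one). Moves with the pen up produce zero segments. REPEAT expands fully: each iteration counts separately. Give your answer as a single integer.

Answer: 3

Derivation:
Executing turtle program step by step:
Start: pos=(0,0), heading=0, pen down
RT 120: heading 0 -> 240
LT 90: heading 240 -> 330
FD 10: (0,0) -> (8.66,-5) [heading=330, draw]
PU: pen up
FD 7: (8.66,-5) -> (14.722,-8.5) [heading=330, move]
FD 11: (14.722,-8.5) -> (24.249,-14) [heading=330, move]
FD 10: (24.249,-14) -> (32.909,-19) [heading=330, move]
FD 14: (32.909,-19) -> (45.033,-26) [heading=330, move]
PU: pen up
PD: pen down
FD 19: (45.033,-26) -> (61.488,-35.5) [heading=330, draw]
FD 8: (61.488,-35.5) -> (68.416,-39.5) [heading=330, draw]
Final: pos=(68.416,-39.5), heading=330, 3 segment(s) drawn
Segments drawn: 3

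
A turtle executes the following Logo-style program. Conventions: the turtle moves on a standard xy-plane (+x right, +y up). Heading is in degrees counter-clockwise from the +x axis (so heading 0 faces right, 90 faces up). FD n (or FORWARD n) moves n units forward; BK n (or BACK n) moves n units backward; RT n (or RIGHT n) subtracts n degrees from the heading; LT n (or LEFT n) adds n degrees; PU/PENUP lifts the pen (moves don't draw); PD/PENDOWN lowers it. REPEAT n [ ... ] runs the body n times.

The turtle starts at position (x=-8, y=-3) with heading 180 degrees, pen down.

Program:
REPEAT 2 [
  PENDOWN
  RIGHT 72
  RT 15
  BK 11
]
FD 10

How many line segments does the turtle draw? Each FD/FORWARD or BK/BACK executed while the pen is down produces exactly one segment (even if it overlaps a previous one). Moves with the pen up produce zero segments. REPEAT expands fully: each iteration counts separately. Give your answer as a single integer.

Answer: 3

Derivation:
Executing turtle program step by step:
Start: pos=(-8,-3), heading=180, pen down
REPEAT 2 [
  -- iteration 1/2 --
  PD: pen down
  RT 72: heading 180 -> 108
  RT 15: heading 108 -> 93
  BK 11: (-8,-3) -> (-7.424,-13.985) [heading=93, draw]
  -- iteration 2/2 --
  PD: pen down
  RT 72: heading 93 -> 21
  RT 15: heading 21 -> 6
  BK 11: (-7.424,-13.985) -> (-18.364,-15.135) [heading=6, draw]
]
FD 10: (-18.364,-15.135) -> (-8.419,-14.089) [heading=6, draw]
Final: pos=(-8.419,-14.089), heading=6, 3 segment(s) drawn
Segments drawn: 3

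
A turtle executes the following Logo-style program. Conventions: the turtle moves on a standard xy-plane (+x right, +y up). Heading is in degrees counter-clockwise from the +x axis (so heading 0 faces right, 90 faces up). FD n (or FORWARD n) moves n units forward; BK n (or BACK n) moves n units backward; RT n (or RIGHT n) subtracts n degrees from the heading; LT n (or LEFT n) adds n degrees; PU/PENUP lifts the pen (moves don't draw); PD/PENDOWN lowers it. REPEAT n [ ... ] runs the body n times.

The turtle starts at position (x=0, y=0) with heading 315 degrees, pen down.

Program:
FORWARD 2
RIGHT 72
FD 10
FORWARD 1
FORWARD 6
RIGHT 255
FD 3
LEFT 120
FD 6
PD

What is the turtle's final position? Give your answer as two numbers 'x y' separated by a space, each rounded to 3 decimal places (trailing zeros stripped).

Answer: -5.223 -11.479

Derivation:
Executing turtle program step by step:
Start: pos=(0,0), heading=315, pen down
FD 2: (0,0) -> (1.414,-1.414) [heading=315, draw]
RT 72: heading 315 -> 243
FD 10: (1.414,-1.414) -> (-3.126,-10.324) [heading=243, draw]
FD 1: (-3.126,-10.324) -> (-3.58,-11.215) [heading=243, draw]
FD 6: (-3.58,-11.215) -> (-6.304,-16.561) [heading=243, draw]
RT 255: heading 243 -> 348
FD 3: (-6.304,-16.561) -> (-3.369,-17.185) [heading=348, draw]
LT 120: heading 348 -> 108
FD 6: (-3.369,-17.185) -> (-5.223,-11.479) [heading=108, draw]
PD: pen down
Final: pos=(-5.223,-11.479), heading=108, 6 segment(s) drawn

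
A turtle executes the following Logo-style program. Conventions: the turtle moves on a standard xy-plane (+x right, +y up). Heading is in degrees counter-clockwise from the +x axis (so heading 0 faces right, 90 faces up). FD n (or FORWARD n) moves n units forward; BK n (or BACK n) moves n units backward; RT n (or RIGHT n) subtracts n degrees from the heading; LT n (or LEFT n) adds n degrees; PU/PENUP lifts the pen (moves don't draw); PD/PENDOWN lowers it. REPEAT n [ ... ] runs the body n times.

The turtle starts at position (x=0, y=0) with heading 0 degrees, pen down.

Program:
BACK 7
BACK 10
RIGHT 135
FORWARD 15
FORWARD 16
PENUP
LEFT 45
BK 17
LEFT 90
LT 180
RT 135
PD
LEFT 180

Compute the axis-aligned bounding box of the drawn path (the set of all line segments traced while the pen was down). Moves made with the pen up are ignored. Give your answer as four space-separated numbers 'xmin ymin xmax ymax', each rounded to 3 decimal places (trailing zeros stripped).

Answer: -38.92 -21.92 0 0

Derivation:
Executing turtle program step by step:
Start: pos=(0,0), heading=0, pen down
BK 7: (0,0) -> (-7,0) [heading=0, draw]
BK 10: (-7,0) -> (-17,0) [heading=0, draw]
RT 135: heading 0 -> 225
FD 15: (-17,0) -> (-27.607,-10.607) [heading=225, draw]
FD 16: (-27.607,-10.607) -> (-38.92,-21.92) [heading=225, draw]
PU: pen up
LT 45: heading 225 -> 270
BK 17: (-38.92,-21.92) -> (-38.92,-4.92) [heading=270, move]
LT 90: heading 270 -> 0
LT 180: heading 0 -> 180
RT 135: heading 180 -> 45
PD: pen down
LT 180: heading 45 -> 225
Final: pos=(-38.92,-4.92), heading=225, 4 segment(s) drawn

Segment endpoints: x in {-38.92, -27.607, -17, -7, 0}, y in {-21.92, -10.607, 0}
xmin=-38.92, ymin=-21.92, xmax=0, ymax=0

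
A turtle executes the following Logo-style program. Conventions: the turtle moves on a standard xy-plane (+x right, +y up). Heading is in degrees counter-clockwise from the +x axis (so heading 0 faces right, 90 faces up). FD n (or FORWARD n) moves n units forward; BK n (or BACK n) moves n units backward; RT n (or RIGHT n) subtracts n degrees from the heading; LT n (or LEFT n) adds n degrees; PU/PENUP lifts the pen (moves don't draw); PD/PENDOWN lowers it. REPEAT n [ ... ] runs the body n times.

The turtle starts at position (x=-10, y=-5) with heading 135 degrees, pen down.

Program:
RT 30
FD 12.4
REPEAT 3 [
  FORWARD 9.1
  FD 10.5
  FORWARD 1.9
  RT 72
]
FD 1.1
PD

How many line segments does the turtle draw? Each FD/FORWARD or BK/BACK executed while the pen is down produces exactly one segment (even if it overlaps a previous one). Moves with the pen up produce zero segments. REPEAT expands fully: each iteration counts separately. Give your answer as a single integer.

Answer: 11

Derivation:
Executing turtle program step by step:
Start: pos=(-10,-5), heading=135, pen down
RT 30: heading 135 -> 105
FD 12.4: (-10,-5) -> (-13.209,6.977) [heading=105, draw]
REPEAT 3 [
  -- iteration 1/3 --
  FD 9.1: (-13.209,6.977) -> (-15.565,15.767) [heading=105, draw]
  FD 10.5: (-15.565,15.767) -> (-18.282,25.91) [heading=105, draw]
  FD 1.9: (-18.282,25.91) -> (-18.774,27.745) [heading=105, draw]
  RT 72: heading 105 -> 33
  -- iteration 2/3 --
  FD 9.1: (-18.774,27.745) -> (-11.142,32.701) [heading=33, draw]
  FD 10.5: (-11.142,32.701) -> (-2.336,38.42) [heading=33, draw]
  FD 1.9: (-2.336,38.42) -> (-0.743,39.455) [heading=33, draw]
  RT 72: heading 33 -> 321
  -- iteration 3/3 --
  FD 9.1: (-0.743,39.455) -> (6.329,33.728) [heading=321, draw]
  FD 10.5: (6.329,33.728) -> (14.49,27.12) [heading=321, draw]
  FD 1.9: (14.49,27.12) -> (15.966,25.924) [heading=321, draw]
  RT 72: heading 321 -> 249
]
FD 1.1: (15.966,25.924) -> (15.572,24.897) [heading=249, draw]
PD: pen down
Final: pos=(15.572,24.897), heading=249, 11 segment(s) drawn
Segments drawn: 11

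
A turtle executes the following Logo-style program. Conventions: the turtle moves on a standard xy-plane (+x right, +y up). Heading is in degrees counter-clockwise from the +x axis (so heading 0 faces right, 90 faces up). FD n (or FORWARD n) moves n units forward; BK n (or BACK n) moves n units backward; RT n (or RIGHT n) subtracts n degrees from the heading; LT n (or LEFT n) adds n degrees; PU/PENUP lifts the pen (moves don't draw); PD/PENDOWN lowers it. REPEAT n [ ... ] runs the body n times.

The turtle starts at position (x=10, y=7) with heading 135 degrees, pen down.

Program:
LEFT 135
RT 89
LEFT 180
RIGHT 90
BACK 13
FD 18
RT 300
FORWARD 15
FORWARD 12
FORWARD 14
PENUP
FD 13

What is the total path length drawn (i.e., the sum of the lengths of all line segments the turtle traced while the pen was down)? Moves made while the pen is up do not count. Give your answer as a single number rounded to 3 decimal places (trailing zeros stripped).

Answer: 72

Derivation:
Executing turtle program step by step:
Start: pos=(10,7), heading=135, pen down
LT 135: heading 135 -> 270
RT 89: heading 270 -> 181
LT 180: heading 181 -> 1
RT 90: heading 1 -> 271
BK 13: (10,7) -> (9.773,19.998) [heading=271, draw]
FD 18: (9.773,19.998) -> (10.087,2.001) [heading=271, draw]
RT 300: heading 271 -> 331
FD 15: (10.087,2.001) -> (23.207,-5.271) [heading=331, draw]
FD 12: (23.207,-5.271) -> (33.702,-11.089) [heading=331, draw]
FD 14: (33.702,-11.089) -> (45.947,-17.876) [heading=331, draw]
PU: pen up
FD 13: (45.947,-17.876) -> (57.317,-24.179) [heading=331, move]
Final: pos=(57.317,-24.179), heading=331, 5 segment(s) drawn

Segment lengths:
  seg 1: (10,7) -> (9.773,19.998), length = 13
  seg 2: (9.773,19.998) -> (10.087,2.001), length = 18
  seg 3: (10.087,2.001) -> (23.207,-5.271), length = 15
  seg 4: (23.207,-5.271) -> (33.702,-11.089), length = 12
  seg 5: (33.702,-11.089) -> (45.947,-17.876), length = 14
Total = 72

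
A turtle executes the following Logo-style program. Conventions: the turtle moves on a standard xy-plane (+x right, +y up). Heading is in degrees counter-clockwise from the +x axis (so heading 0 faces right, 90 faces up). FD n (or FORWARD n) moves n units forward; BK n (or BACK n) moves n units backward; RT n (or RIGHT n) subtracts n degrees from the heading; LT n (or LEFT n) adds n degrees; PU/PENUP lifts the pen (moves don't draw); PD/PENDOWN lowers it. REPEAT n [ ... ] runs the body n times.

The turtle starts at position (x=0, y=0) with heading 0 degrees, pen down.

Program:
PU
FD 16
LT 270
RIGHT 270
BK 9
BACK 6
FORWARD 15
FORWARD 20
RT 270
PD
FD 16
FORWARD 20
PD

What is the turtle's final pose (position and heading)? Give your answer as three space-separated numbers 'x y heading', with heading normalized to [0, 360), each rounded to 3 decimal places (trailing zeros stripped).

Executing turtle program step by step:
Start: pos=(0,0), heading=0, pen down
PU: pen up
FD 16: (0,0) -> (16,0) [heading=0, move]
LT 270: heading 0 -> 270
RT 270: heading 270 -> 0
BK 9: (16,0) -> (7,0) [heading=0, move]
BK 6: (7,0) -> (1,0) [heading=0, move]
FD 15: (1,0) -> (16,0) [heading=0, move]
FD 20: (16,0) -> (36,0) [heading=0, move]
RT 270: heading 0 -> 90
PD: pen down
FD 16: (36,0) -> (36,16) [heading=90, draw]
FD 20: (36,16) -> (36,36) [heading=90, draw]
PD: pen down
Final: pos=(36,36), heading=90, 2 segment(s) drawn

Answer: 36 36 90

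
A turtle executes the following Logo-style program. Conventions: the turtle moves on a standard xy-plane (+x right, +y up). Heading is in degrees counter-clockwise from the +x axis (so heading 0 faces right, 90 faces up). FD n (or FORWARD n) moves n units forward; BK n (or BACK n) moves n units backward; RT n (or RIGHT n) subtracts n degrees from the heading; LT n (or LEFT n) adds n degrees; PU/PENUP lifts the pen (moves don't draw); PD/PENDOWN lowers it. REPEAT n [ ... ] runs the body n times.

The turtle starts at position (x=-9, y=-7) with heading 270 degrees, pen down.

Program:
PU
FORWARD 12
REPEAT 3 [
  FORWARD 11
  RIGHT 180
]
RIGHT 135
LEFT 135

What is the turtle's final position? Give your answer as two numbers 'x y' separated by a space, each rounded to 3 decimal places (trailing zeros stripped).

Answer: -9 -30

Derivation:
Executing turtle program step by step:
Start: pos=(-9,-7), heading=270, pen down
PU: pen up
FD 12: (-9,-7) -> (-9,-19) [heading=270, move]
REPEAT 3 [
  -- iteration 1/3 --
  FD 11: (-9,-19) -> (-9,-30) [heading=270, move]
  RT 180: heading 270 -> 90
  -- iteration 2/3 --
  FD 11: (-9,-30) -> (-9,-19) [heading=90, move]
  RT 180: heading 90 -> 270
  -- iteration 3/3 --
  FD 11: (-9,-19) -> (-9,-30) [heading=270, move]
  RT 180: heading 270 -> 90
]
RT 135: heading 90 -> 315
LT 135: heading 315 -> 90
Final: pos=(-9,-30), heading=90, 0 segment(s) drawn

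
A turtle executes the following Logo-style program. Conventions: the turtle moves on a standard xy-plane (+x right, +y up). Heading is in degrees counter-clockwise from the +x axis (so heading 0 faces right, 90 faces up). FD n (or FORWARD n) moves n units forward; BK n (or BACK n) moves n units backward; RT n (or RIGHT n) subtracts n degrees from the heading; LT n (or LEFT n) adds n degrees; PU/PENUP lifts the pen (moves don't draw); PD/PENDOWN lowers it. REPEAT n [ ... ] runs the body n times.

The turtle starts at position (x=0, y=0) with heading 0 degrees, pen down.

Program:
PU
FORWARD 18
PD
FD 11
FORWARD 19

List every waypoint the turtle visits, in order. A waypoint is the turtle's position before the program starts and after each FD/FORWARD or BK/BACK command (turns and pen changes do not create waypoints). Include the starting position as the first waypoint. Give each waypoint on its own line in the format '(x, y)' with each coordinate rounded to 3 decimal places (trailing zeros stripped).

Executing turtle program step by step:
Start: pos=(0,0), heading=0, pen down
PU: pen up
FD 18: (0,0) -> (18,0) [heading=0, move]
PD: pen down
FD 11: (18,0) -> (29,0) [heading=0, draw]
FD 19: (29,0) -> (48,0) [heading=0, draw]
Final: pos=(48,0), heading=0, 2 segment(s) drawn
Waypoints (4 total):
(0, 0)
(18, 0)
(29, 0)
(48, 0)

Answer: (0, 0)
(18, 0)
(29, 0)
(48, 0)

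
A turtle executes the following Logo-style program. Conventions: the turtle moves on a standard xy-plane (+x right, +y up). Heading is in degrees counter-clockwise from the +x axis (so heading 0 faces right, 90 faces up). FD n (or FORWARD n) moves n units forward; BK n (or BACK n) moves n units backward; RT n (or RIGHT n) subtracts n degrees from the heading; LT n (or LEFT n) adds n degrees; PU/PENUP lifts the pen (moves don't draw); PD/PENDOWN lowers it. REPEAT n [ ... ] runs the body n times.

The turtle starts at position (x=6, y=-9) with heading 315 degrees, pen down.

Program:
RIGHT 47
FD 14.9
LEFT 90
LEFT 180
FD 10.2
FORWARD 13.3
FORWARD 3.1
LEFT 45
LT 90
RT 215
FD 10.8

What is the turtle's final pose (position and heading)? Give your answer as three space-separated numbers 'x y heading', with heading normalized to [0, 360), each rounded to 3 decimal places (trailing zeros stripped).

Executing turtle program step by step:
Start: pos=(6,-9), heading=315, pen down
RT 47: heading 315 -> 268
FD 14.9: (6,-9) -> (5.48,-23.891) [heading=268, draw]
LT 90: heading 268 -> 358
LT 180: heading 358 -> 178
FD 10.2: (5.48,-23.891) -> (-4.714,-23.535) [heading=178, draw]
FD 13.3: (-4.714,-23.535) -> (-18.006,-23.071) [heading=178, draw]
FD 3.1: (-18.006,-23.071) -> (-21.104,-22.963) [heading=178, draw]
LT 45: heading 178 -> 223
LT 90: heading 223 -> 313
RT 215: heading 313 -> 98
FD 10.8: (-21.104,-22.963) -> (-22.607,-12.268) [heading=98, draw]
Final: pos=(-22.607,-12.268), heading=98, 5 segment(s) drawn

Answer: -22.607 -12.268 98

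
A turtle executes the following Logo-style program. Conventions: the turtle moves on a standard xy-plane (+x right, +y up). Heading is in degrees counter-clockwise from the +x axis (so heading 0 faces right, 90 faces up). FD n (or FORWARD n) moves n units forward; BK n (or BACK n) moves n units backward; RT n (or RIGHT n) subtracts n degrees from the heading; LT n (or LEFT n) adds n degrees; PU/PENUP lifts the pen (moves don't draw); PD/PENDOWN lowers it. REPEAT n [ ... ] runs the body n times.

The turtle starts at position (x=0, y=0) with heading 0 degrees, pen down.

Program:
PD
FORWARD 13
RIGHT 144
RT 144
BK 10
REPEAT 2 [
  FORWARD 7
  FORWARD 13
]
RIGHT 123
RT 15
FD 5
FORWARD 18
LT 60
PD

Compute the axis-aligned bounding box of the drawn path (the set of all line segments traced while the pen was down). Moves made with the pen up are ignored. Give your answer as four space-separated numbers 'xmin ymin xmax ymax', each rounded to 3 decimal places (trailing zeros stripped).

Executing turtle program step by step:
Start: pos=(0,0), heading=0, pen down
PD: pen down
FD 13: (0,0) -> (13,0) [heading=0, draw]
RT 144: heading 0 -> 216
RT 144: heading 216 -> 72
BK 10: (13,0) -> (9.91,-9.511) [heading=72, draw]
REPEAT 2 [
  -- iteration 1/2 --
  FD 7: (9.91,-9.511) -> (12.073,-2.853) [heading=72, draw]
  FD 13: (12.073,-2.853) -> (16.09,9.511) [heading=72, draw]
  -- iteration 2/2 --
  FD 7: (16.09,9.511) -> (18.253,16.168) [heading=72, draw]
  FD 13: (18.253,16.168) -> (22.271,28.532) [heading=72, draw]
]
RT 123: heading 72 -> 309
RT 15: heading 309 -> 294
FD 5: (22.271,28.532) -> (24.304,23.964) [heading=294, draw]
FD 18: (24.304,23.964) -> (31.625,7.52) [heading=294, draw]
LT 60: heading 294 -> 354
PD: pen down
Final: pos=(31.625,7.52), heading=354, 8 segment(s) drawn

Segment endpoints: x in {0, 9.91, 12.073, 13, 16.09, 18.253, 22.271, 24.304, 31.625}, y in {-9.511, -2.853, 0, 7.52, 9.511, 16.168, 23.964, 28.532}
xmin=0, ymin=-9.511, xmax=31.625, ymax=28.532

Answer: 0 -9.511 31.625 28.532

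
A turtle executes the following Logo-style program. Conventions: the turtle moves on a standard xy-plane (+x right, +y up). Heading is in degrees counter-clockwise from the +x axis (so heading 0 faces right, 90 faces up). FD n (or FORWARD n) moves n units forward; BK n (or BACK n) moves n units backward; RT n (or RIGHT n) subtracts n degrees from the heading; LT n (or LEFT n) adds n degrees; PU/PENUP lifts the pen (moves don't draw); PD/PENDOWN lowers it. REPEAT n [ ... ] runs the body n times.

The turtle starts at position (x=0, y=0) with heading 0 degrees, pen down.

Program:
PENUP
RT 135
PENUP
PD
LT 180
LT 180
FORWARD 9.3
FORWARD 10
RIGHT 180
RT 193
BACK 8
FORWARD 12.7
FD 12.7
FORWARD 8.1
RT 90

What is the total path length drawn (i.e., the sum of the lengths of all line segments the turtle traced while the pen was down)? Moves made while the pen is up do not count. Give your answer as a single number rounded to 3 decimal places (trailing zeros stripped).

Executing turtle program step by step:
Start: pos=(0,0), heading=0, pen down
PU: pen up
RT 135: heading 0 -> 225
PU: pen up
PD: pen down
LT 180: heading 225 -> 45
LT 180: heading 45 -> 225
FD 9.3: (0,0) -> (-6.576,-6.576) [heading=225, draw]
FD 10: (-6.576,-6.576) -> (-13.647,-13.647) [heading=225, draw]
RT 180: heading 225 -> 45
RT 193: heading 45 -> 212
BK 8: (-13.647,-13.647) -> (-6.863,-9.408) [heading=212, draw]
FD 12.7: (-6.863,-9.408) -> (-17.633,-16.138) [heading=212, draw]
FD 12.7: (-17.633,-16.138) -> (-28.403,-22.868) [heading=212, draw]
FD 8.1: (-28.403,-22.868) -> (-35.272,-27.16) [heading=212, draw]
RT 90: heading 212 -> 122
Final: pos=(-35.272,-27.16), heading=122, 6 segment(s) drawn

Segment lengths:
  seg 1: (0,0) -> (-6.576,-6.576), length = 9.3
  seg 2: (-6.576,-6.576) -> (-13.647,-13.647), length = 10
  seg 3: (-13.647,-13.647) -> (-6.863,-9.408), length = 8
  seg 4: (-6.863,-9.408) -> (-17.633,-16.138), length = 12.7
  seg 5: (-17.633,-16.138) -> (-28.403,-22.868), length = 12.7
  seg 6: (-28.403,-22.868) -> (-35.272,-27.16), length = 8.1
Total = 60.8

Answer: 60.8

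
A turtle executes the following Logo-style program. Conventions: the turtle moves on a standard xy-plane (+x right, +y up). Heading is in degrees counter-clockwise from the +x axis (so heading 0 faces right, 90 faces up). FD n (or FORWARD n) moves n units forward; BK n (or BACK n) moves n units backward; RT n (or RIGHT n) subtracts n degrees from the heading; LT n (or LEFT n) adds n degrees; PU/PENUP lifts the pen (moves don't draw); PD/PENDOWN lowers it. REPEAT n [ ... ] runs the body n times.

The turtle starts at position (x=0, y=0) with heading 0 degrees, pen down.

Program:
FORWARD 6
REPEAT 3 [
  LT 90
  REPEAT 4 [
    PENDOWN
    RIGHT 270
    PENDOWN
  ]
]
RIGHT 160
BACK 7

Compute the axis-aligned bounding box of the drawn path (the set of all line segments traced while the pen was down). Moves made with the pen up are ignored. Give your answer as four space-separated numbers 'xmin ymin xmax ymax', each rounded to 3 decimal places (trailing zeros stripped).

Answer: 0 -6.578 8.394 0

Derivation:
Executing turtle program step by step:
Start: pos=(0,0), heading=0, pen down
FD 6: (0,0) -> (6,0) [heading=0, draw]
REPEAT 3 [
  -- iteration 1/3 --
  LT 90: heading 0 -> 90
  REPEAT 4 [
    -- iteration 1/4 --
    PD: pen down
    RT 270: heading 90 -> 180
    PD: pen down
    -- iteration 2/4 --
    PD: pen down
    RT 270: heading 180 -> 270
    PD: pen down
    -- iteration 3/4 --
    PD: pen down
    RT 270: heading 270 -> 0
    PD: pen down
    -- iteration 4/4 --
    PD: pen down
    RT 270: heading 0 -> 90
    PD: pen down
  ]
  -- iteration 2/3 --
  LT 90: heading 90 -> 180
  REPEAT 4 [
    -- iteration 1/4 --
    PD: pen down
    RT 270: heading 180 -> 270
    PD: pen down
    -- iteration 2/4 --
    PD: pen down
    RT 270: heading 270 -> 0
    PD: pen down
    -- iteration 3/4 --
    PD: pen down
    RT 270: heading 0 -> 90
    PD: pen down
    -- iteration 4/4 --
    PD: pen down
    RT 270: heading 90 -> 180
    PD: pen down
  ]
  -- iteration 3/3 --
  LT 90: heading 180 -> 270
  REPEAT 4 [
    -- iteration 1/4 --
    PD: pen down
    RT 270: heading 270 -> 0
    PD: pen down
    -- iteration 2/4 --
    PD: pen down
    RT 270: heading 0 -> 90
    PD: pen down
    -- iteration 3/4 --
    PD: pen down
    RT 270: heading 90 -> 180
    PD: pen down
    -- iteration 4/4 --
    PD: pen down
    RT 270: heading 180 -> 270
    PD: pen down
  ]
]
RT 160: heading 270 -> 110
BK 7: (6,0) -> (8.394,-6.578) [heading=110, draw]
Final: pos=(8.394,-6.578), heading=110, 2 segment(s) drawn

Segment endpoints: x in {0, 6, 8.394}, y in {-6.578, 0}
xmin=0, ymin=-6.578, xmax=8.394, ymax=0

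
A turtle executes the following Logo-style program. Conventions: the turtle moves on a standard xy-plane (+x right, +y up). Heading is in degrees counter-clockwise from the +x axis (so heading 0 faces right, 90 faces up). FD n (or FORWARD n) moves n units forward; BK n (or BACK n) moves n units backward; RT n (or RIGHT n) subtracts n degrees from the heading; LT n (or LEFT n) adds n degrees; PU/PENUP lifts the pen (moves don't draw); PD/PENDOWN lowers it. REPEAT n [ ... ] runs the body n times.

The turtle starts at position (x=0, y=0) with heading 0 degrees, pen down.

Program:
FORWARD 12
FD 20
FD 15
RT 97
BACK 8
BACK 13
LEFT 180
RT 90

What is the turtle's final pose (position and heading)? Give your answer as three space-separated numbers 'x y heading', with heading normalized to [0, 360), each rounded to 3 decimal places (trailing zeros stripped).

Executing turtle program step by step:
Start: pos=(0,0), heading=0, pen down
FD 12: (0,0) -> (12,0) [heading=0, draw]
FD 20: (12,0) -> (32,0) [heading=0, draw]
FD 15: (32,0) -> (47,0) [heading=0, draw]
RT 97: heading 0 -> 263
BK 8: (47,0) -> (47.975,7.94) [heading=263, draw]
BK 13: (47.975,7.94) -> (49.559,20.843) [heading=263, draw]
LT 180: heading 263 -> 83
RT 90: heading 83 -> 353
Final: pos=(49.559,20.843), heading=353, 5 segment(s) drawn

Answer: 49.559 20.843 353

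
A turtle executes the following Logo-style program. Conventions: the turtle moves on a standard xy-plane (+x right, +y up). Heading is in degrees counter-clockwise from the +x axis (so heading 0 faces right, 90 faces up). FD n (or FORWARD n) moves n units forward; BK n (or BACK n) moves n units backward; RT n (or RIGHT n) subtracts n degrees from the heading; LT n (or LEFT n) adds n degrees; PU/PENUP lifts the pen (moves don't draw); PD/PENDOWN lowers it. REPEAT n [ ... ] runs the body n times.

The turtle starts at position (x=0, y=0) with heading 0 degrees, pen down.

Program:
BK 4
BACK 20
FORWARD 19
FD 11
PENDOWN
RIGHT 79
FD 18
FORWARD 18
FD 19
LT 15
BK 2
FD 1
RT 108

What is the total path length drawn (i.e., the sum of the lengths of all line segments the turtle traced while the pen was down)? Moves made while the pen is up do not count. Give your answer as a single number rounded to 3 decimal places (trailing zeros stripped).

Answer: 112

Derivation:
Executing turtle program step by step:
Start: pos=(0,0), heading=0, pen down
BK 4: (0,0) -> (-4,0) [heading=0, draw]
BK 20: (-4,0) -> (-24,0) [heading=0, draw]
FD 19: (-24,0) -> (-5,0) [heading=0, draw]
FD 11: (-5,0) -> (6,0) [heading=0, draw]
PD: pen down
RT 79: heading 0 -> 281
FD 18: (6,0) -> (9.435,-17.669) [heading=281, draw]
FD 18: (9.435,-17.669) -> (12.869,-35.339) [heading=281, draw]
FD 19: (12.869,-35.339) -> (16.494,-53.989) [heading=281, draw]
LT 15: heading 281 -> 296
BK 2: (16.494,-53.989) -> (15.618,-52.192) [heading=296, draw]
FD 1: (15.618,-52.192) -> (16.056,-53.091) [heading=296, draw]
RT 108: heading 296 -> 188
Final: pos=(16.056,-53.091), heading=188, 9 segment(s) drawn

Segment lengths:
  seg 1: (0,0) -> (-4,0), length = 4
  seg 2: (-4,0) -> (-24,0), length = 20
  seg 3: (-24,0) -> (-5,0), length = 19
  seg 4: (-5,0) -> (6,0), length = 11
  seg 5: (6,0) -> (9.435,-17.669), length = 18
  seg 6: (9.435,-17.669) -> (12.869,-35.339), length = 18
  seg 7: (12.869,-35.339) -> (16.494,-53.989), length = 19
  seg 8: (16.494,-53.989) -> (15.618,-52.192), length = 2
  seg 9: (15.618,-52.192) -> (16.056,-53.091), length = 1
Total = 112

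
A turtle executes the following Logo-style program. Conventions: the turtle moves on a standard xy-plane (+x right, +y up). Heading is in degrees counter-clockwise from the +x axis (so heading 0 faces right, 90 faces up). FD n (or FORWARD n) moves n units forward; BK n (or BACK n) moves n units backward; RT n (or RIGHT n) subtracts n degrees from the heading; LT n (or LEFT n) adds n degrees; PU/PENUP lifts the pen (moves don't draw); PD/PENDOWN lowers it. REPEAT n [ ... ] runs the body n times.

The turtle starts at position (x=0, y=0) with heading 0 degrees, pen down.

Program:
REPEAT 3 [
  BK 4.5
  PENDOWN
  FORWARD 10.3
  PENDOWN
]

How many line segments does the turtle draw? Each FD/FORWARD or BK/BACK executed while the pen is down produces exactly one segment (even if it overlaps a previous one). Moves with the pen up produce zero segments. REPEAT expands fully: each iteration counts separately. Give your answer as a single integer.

Executing turtle program step by step:
Start: pos=(0,0), heading=0, pen down
REPEAT 3 [
  -- iteration 1/3 --
  BK 4.5: (0,0) -> (-4.5,0) [heading=0, draw]
  PD: pen down
  FD 10.3: (-4.5,0) -> (5.8,0) [heading=0, draw]
  PD: pen down
  -- iteration 2/3 --
  BK 4.5: (5.8,0) -> (1.3,0) [heading=0, draw]
  PD: pen down
  FD 10.3: (1.3,0) -> (11.6,0) [heading=0, draw]
  PD: pen down
  -- iteration 3/3 --
  BK 4.5: (11.6,0) -> (7.1,0) [heading=0, draw]
  PD: pen down
  FD 10.3: (7.1,0) -> (17.4,0) [heading=0, draw]
  PD: pen down
]
Final: pos=(17.4,0), heading=0, 6 segment(s) drawn
Segments drawn: 6

Answer: 6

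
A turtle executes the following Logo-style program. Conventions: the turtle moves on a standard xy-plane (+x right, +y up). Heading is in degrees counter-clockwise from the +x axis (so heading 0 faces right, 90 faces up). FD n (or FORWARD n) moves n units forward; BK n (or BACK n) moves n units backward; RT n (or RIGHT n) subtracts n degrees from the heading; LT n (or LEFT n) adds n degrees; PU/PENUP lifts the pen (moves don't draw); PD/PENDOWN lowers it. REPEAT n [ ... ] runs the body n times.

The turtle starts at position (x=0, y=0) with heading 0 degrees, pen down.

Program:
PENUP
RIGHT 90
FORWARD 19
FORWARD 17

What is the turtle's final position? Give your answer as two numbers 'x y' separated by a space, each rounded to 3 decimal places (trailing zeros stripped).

Answer: 0 -36

Derivation:
Executing turtle program step by step:
Start: pos=(0,0), heading=0, pen down
PU: pen up
RT 90: heading 0 -> 270
FD 19: (0,0) -> (0,-19) [heading=270, move]
FD 17: (0,-19) -> (0,-36) [heading=270, move]
Final: pos=(0,-36), heading=270, 0 segment(s) drawn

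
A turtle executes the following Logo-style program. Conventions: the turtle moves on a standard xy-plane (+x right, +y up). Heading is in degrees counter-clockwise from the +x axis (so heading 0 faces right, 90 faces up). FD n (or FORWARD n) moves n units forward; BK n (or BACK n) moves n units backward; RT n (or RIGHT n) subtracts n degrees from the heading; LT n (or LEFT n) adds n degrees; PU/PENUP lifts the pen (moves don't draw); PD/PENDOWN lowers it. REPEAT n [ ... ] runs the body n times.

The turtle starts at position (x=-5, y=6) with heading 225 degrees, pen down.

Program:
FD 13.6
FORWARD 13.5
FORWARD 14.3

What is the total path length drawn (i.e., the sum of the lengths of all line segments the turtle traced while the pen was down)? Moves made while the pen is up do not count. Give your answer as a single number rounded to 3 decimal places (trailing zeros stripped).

Executing turtle program step by step:
Start: pos=(-5,6), heading=225, pen down
FD 13.6: (-5,6) -> (-14.617,-3.617) [heading=225, draw]
FD 13.5: (-14.617,-3.617) -> (-24.163,-13.163) [heading=225, draw]
FD 14.3: (-24.163,-13.163) -> (-34.274,-23.274) [heading=225, draw]
Final: pos=(-34.274,-23.274), heading=225, 3 segment(s) drawn

Segment lengths:
  seg 1: (-5,6) -> (-14.617,-3.617), length = 13.6
  seg 2: (-14.617,-3.617) -> (-24.163,-13.163), length = 13.5
  seg 3: (-24.163,-13.163) -> (-34.274,-23.274), length = 14.3
Total = 41.4

Answer: 41.4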